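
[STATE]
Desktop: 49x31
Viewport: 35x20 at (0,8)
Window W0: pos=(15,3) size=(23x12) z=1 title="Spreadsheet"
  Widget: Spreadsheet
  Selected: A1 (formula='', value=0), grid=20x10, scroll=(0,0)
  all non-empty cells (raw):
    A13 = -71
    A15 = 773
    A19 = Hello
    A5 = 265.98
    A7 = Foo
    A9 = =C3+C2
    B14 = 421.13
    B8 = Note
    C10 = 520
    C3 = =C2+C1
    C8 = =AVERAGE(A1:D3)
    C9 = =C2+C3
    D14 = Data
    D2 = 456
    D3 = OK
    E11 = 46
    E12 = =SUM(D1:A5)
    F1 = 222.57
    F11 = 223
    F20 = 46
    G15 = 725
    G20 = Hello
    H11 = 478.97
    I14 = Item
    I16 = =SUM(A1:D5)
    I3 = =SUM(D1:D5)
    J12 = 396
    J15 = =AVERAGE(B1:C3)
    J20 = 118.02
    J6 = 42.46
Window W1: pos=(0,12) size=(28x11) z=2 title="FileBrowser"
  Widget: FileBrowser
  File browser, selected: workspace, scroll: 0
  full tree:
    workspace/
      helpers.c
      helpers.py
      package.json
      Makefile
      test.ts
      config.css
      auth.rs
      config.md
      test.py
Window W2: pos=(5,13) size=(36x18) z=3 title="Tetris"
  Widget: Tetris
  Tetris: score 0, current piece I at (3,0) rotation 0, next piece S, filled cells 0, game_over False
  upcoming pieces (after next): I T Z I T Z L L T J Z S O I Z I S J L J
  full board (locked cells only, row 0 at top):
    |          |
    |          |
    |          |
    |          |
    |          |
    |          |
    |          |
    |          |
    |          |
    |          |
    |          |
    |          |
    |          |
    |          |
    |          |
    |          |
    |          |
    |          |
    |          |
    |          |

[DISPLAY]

               ┃-------------------
               ┃  1      [0]       
               ┃  2        0       
               ┃  3        0       
┏━━━━━━━━━━━━━━━━━━━━━━━━━━┓       
┃ Fil┏━━━━━━━━━━━━━━━━━━━━━━━━━━━━━
┠────┃ Tetris                      
┃> [-┠─────────────────────────────
┃    ┃          │Next:             
┃    ┃          │ ░░               
┃    ┃          │░░                
┃    ┃          │                  
┃    ┃          │                  
┃    ┃          │                  
┗━━━━┃          │Score:            
     ┃          │0                 
     ┃          │                  
     ┃          │                  
     ┃          │                  
     ┃          │                  


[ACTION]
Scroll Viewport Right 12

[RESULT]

   ┃---------------------┃         
   ┃  1      [0]       0 ┃         
   ┃  2        0       0 ┃         
   ┃  3        0       0 ┃         
━━━━━━━━━━━━━━━┓       0 ┃         
━━━━━━━━━━━━━━━━━━━━━━━━━━━━┓      
s                           ┃      
────────────────────────────┨      
    │Next:                  ┃      
    │ ░░                    ┃      
    │░░                     ┃      
    │                       ┃      
    │                       ┃      
    │                       ┃      
    │Score:                 ┃      
    │0                      ┃      
    │                       ┃      
    │                       ┃      
    │                       ┃      
    │                       ┃      


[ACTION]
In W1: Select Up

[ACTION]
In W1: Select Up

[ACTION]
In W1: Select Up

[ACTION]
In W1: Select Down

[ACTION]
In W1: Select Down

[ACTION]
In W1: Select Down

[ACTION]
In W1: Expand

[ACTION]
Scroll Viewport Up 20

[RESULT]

                                   
                                   
                                   
   ┏━━━━━━━━━━━━━━━━━━━━━┓         
   ┃ Spreadsheet         ┃         
   ┠─────────────────────┨         
   ┃A1:                  ┃         
   ┃       A       B     ┃         
   ┃---------------------┃         
   ┃  1      [0]       0 ┃         
   ┃  2        0       0 ┃         
   ┃  3        0       0 ┃         
━━━━━━━━━━━━━━━┓       0 ┃         
━━━━━━━━━━━━━━━━━━━━━━━━━━━━┓      
s                           ┃      
────────────────────────────┨      
    │Next:                  ┃      
    │ ░░                    ┃      
    │░░                     ┃      
    │                       ┃      


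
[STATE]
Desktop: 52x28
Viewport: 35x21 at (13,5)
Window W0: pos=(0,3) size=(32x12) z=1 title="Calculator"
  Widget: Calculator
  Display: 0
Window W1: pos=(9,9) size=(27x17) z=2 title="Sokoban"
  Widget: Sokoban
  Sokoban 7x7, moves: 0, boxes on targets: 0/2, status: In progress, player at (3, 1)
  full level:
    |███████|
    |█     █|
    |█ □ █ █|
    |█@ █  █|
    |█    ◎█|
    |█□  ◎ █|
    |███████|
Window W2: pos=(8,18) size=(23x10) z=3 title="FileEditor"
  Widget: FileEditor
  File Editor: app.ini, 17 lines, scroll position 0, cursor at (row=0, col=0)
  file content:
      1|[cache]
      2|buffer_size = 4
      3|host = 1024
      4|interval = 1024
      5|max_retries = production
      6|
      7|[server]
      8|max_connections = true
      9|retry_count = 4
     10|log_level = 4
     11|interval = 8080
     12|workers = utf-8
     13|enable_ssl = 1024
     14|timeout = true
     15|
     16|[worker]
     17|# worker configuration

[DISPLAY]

──────────────────┨                
                 0┃                
┬───┐             ┃                
│ ÷ │             ┃                
━━━━━━━━━━━━━━━━━━━━━━┓            
koban                 ┃            
──────────────────────┨            
████                  ┃            
   █                  ┃            
 █ █                  ┃            
█  █                  ┃            
  ◎█                  ┃            
 ◎ █                  ┃            
━━━━━━━━━━━━━━━━━┓    ┃            
eEditor          ┃    ┃            
─────────────────┨    ┃            
he]             ▲┃    ┃            
er_size = 4     █┃    ┃            
 = 1024         ░┃    ┃            
rval = 1024     ░┃    ┃            
retries = produc░┃━━━━┛            


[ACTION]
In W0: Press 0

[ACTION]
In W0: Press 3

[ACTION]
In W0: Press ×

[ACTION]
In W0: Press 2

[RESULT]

──────────────────┨                
                 2┃                
┬───┐             ┃                
│ ÷ │             ┃                
━━━━━━━━━━━━━━━━━━━━━━┓            
koban                 ┃            
──────────────────────┨            
████                  ┃            
   █                  ┃            
 █ █                  ┃            
█  █                  ┃            
  ◎█                  ┃            
 ◎ █                  ┃            
━━━━━━━━━━━━━━━━━┓    ┃            
eEditor          ┃    ┃            
─────────────────┨    ┃            
he]             ▲┃    ┃            
er_size = 4     █┃    ┃            
 = 1024         ░┃    ┃            
rval = 1024     ░┃    ┃            
retries = produc░┃━━━━┛            


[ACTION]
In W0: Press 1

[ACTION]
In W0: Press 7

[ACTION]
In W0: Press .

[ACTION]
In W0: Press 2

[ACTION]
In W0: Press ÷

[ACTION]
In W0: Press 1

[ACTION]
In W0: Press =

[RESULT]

──────────────────┨                
             651.6┃                
┬───┐             ┃                
│ ÷ │             ┃                
━━━━━━━━━━━━━━━━━━━━━━┓            
koban                 ┃            
──────────────────────┨            
████                  ┃            
   █                  ┃            
 █ █                  ┃            
█  █                  ┃            
  ◎█                  ┃            
 ◎ █                  ┃            
━━━━━━━━━━━━━━━━━┓    ┃            
eEditor          ┃    ┃            
─────────────────┨    ┃            
he]             ▲┃    ┃            
er_size = 4     █┃    ┃            
 = 1024         ░┃    ┃            
rval = 1024     ░┃    ┃            
retries = produc░┃━━━━┛            


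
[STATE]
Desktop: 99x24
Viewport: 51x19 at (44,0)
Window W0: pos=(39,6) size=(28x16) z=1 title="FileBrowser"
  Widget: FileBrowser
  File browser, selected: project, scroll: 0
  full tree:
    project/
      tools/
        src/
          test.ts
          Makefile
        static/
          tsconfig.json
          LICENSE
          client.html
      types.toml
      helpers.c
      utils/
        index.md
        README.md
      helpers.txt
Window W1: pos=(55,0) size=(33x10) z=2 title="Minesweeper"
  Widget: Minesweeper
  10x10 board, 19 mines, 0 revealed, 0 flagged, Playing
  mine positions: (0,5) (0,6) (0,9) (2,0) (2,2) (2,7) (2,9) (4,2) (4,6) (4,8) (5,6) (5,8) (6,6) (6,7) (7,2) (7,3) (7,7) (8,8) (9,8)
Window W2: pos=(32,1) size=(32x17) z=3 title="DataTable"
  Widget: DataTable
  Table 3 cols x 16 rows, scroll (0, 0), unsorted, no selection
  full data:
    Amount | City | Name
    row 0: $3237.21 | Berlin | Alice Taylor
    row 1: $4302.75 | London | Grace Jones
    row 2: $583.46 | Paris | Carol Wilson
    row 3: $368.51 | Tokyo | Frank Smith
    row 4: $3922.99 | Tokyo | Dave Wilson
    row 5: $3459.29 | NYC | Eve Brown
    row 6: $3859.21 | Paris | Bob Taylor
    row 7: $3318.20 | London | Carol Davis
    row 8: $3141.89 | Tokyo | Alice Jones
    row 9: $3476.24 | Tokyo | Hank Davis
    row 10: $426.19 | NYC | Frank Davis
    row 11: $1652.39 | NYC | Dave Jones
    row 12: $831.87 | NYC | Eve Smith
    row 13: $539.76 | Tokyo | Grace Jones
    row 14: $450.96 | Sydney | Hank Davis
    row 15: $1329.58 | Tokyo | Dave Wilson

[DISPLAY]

           ┏━━━━━━━━━━━━━━━━━━━━━━━━━━━━━━━┓       
━━━━━━━━━━━━━━━━━━━┓eper                   ┃       
                   ┃───────────────────────┨       
───────────────────┨■■                     ┃       
ty  │Name          ┃■■                     ┃       
────┼────────────  ┃■■                     ┃       
rlin│Alice Taylor  ┃■■                     ┃       
ndon│Grace Jones   ┃■■                     ┃       
ris │Carol Wilson  ┃■■                     ┃       
kyo │Frank Smith   ┃━━━━━━━━━━━━━━━━━━━━━━━┛       
kyo │Dave Wilson   ┃  ┃                            
C   │Eve Brown     ┃  ┃                            
ris │Bob Taylor    ┃  ┃                            
ndon│Carol Davis   ┃  ┃                            
kyo │Alice Jones   ┃  ┃                            
kyo │Hank Davis    ┃  ┃                            
C   │Frank Davis   ┃  ┃                            
━━━━━━━━━━━━━━━━━━━┛  ┃                            
                      ┃                            


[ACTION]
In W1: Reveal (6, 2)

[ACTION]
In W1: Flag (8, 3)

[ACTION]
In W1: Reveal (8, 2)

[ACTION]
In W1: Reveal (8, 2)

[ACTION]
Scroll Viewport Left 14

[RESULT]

                         ┏━━━━━━━━━━━━━━━━━━━━━━━━━
  ┏━━━━━━━━━━━━━━━━━━━━━━━━━━━━━━┓eper             
  ┃ DataTable                    ┃─────────────────
  ┠──────────────────────────────┨■■               
  ┃Amount  │City  │Name          ┃■■               
  ┃────────┼──────┼────────────  ┃■■               
  ┃$3237.21│Berlin│Alice Taylor  ┃■■               
  ┃$4302.75│London│Grace Jones   ┃■■               
  ┃$583.46 │Paris │Carol Wilson  ┃■■               
  ┃$368.51 │Tokyo │Frank Smith   ┃━━━━━━━━━━━━━━━━━
  ┃$3922.99│Tokyo │Dave Wilson   ┃  ┃              
  ┃$3459.29│NYC   │Eve Brown     ┃  ┃              
  ┃$3859.21│Paris │Bob Taylor    ┃  ┃              
  ┃$3318.20│London│Carol Davis   ┃  ┃              
  ┃$3141.89│Tokyo │Alice Jones   ┃  ┃              
  ┃$3476.24│Tokyo │Hank Davis    ┃  ┃              
  ┃$426.19 │NYC   │Frank Davis   ┃  ┃              
  ┗━━━━━━━━━━━━━━━━━━━━━━━━━━━━━━┛  ┃              
         ┃                          ┃              


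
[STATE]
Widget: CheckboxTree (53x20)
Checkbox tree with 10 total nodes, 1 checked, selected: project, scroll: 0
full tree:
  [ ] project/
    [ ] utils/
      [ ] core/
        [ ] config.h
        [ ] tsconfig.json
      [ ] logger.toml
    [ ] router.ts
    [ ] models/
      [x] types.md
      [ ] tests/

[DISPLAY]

>[-] project/                                        
   [ ] utils/                                        
     [ ] core/                                       
       [ ] config.h                                  
       [ ] tsconfig.json                             
     [ ] logger.toml                                 
   [ ] router.ts                                     
   [-] models/                                       
     [x] types.md                                    
     [ ] tests/                                      
                                                     
                                                     
                                                     
                                                     
                                                     
                                                     
                                                     
                                                     
                                                     
                                                     


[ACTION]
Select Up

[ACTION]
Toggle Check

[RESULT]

>[x] project/                                        
   [x] utils/                                        
     [x] core/                                       
       [x] config.h                                  
       [x] tsconfig.json                             
     [x] logger.toml                                 
   [x] router.ts                                     
   [x] models/                                       
     [x] types.md                                    
     [x] tests/                                      
                                                     
                                                     
                                                     
                                                     
                                                     
                                                     
                                                     
                                                     
                                                     
                                                     


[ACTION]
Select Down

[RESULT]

 [x] project/                                        
>  [x] utils/                                        
     [x] core/                                       
       [x] config.h                                  
       [x] tsconfig.json                             
     [x] logger.toml                                 
   [x] router.ts                                     
   [x] models/                                       
     [x] types.md                                    
     [x] tests/                                      
                                                     
                                                     
                                                     
                                                     
                                                     
                                                     
                                                     
                                                     
                                                     
                                                     


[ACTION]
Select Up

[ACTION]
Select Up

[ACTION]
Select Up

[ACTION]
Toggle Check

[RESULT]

>[ ] project/                                        
   [ ] utils/                                        
     [ ] core/                                       
       [ ] config.h                                  
       [ ] tsconfig.json                             
     [ ] logger.toml                                 
   [ ] router.ts                                     
   [ ] models/                                       
     [ ] types.md                                    
     [ ] tests/                                      
                                                     
                                                     
                                                     
                                                     
                                                     
                                                     
                                                     
                                                     
                                                     
                                                     


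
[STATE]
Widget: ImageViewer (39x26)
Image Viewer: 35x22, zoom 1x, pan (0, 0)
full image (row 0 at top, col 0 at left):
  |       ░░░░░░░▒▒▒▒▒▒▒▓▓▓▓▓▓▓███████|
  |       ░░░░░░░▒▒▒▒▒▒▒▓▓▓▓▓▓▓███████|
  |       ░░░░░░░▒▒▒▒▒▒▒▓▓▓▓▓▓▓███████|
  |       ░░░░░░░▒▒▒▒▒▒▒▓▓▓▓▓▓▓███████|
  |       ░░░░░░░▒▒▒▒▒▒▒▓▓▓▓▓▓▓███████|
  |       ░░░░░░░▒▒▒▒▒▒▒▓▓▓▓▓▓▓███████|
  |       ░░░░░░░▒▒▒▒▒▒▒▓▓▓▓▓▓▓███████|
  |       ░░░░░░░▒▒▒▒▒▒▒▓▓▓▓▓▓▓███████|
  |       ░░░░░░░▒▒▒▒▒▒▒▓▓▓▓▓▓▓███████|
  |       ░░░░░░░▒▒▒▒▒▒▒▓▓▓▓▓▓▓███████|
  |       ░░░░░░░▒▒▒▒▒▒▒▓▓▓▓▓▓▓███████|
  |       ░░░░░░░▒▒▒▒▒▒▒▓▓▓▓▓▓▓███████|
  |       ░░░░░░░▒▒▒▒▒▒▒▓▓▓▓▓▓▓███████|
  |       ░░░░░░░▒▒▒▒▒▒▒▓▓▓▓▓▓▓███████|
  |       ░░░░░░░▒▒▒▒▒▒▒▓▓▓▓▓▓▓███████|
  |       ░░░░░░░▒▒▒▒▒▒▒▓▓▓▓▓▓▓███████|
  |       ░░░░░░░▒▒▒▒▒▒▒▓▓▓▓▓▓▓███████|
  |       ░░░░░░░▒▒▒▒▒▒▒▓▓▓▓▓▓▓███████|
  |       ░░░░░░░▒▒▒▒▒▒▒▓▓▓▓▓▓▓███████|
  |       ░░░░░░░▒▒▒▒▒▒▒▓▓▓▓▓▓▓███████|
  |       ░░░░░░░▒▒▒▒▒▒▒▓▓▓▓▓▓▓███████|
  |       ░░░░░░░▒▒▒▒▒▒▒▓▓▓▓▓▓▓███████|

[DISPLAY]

       ░░░░░░░▒▒▒▒▒▒▒▓▓▓▓▓▓▓███████    
       ░░░░░░░▒▒▒▒▒▒▒▓▓▓▓▓▓▓███████    
       ░░░░░░░▒▒▒▒▒▒▒▓▓▓▓▓▓▓███████    
       ░░░░░░░▒▒▒▒▒▒▒▓▓▓▓▓▓▓███████    
       ░░░░░░░▒▒▒▒▒▒▒▓▓▓▓▓▓▓███████    
       ░░░░░░░▒▒▒▒▒▒▒▓▓▓▓▓▓▓███████    
       ░░░░░░░▒▒▒▒▒▒▒▓▓▓▓▓▓▓███████    
       ░░░░░░░▒▒▒▒▒▒▒▓▓▓▓▓▓▓███████    
       ░░░░░░░▒▒▒▒▒▒▒▓▓▓▓▓▓▓███████    
       ░░░░░░░▒▒▒▒▒▒▒▓▓▓▓▓▓▓███████    
       ░░░░░░░▒▒▒▒▒▒▒▓▓▓▓▓▓▓███████    
       ░░░░░░░▒▒▒▒▒▒▒▓▓▓▓▓▓▓███████    
       ░░░░░░░▒▒▒▒▒▒▒▓▓▓▓▓▓▓███████    
       ░░░░░░░▒▒▒▒▒▒▒▓▓▓▓▓▓▓███████    
       ░░░░░░░▒▒▒▒▒▒▒▓▓▓▓▓▓▓███████    
       ░░░░░░░▒▒▒▒▒▒▒▓▓▓▓▓▓▓███████    
       ░░░░░░░▒▒▒▒▒▒▒▓▓▓▓▓▓▓███████    
       ░░░░░░░▒▒▒▒▒▒▒▓▓▓▓▓▓▓███████    
       ░░░░░░░▒▒▒▒▒▒▒▓▓▓▓▓▓▓███████    
       ░░░░░░░▒▒▒▒▒▒▒▓▓▓▓▓▓▓███████    
       ░░░░░░░▒▒▒▒▒▒▒▓▓▓▓▓▓▓███████    
       ░░░░░░░▒▒▒▒▒▒▒▓▓▓▓▓▓▓███████    
                                       
                                       
                                       
                                       


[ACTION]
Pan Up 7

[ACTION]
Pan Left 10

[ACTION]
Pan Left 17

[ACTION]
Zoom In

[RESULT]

              ░░░░░░░░░░░░░░▒▒▒▒▒▒▒▒▒▒▒
              ░░░░░░░░░░░░░░▒▒▒▒▒▒▒▒▒▒▒
              ░░░░░░░░░░░░░░▒▒▒▒▒▒▒▒▒▒▒
              ░░░░░░░░░░░░░░▒▒▒▒▒▒▒▒▒▒▒
              ░░░░░░░░░░░░░░▒▒▒▒▒▒▒▒▒▒▒
              ░░░░░░░░░░░░░░▒▒▒▒▒▒▒▒▒▒▒
              ░░░░░░░░░░░░░░▒▒▒▒▒▒▒▒▒▒▒
              ░░░░░░░░░░░░░░▒▒▒▒▒▒▒▒▒▒▒
              ░░░░░░░░░░░░░░▒▒▒▒▒▒▒▒▒▒▒
              ░░░░░░░░░░░░░░▒▒▒▒▒▒▒▒▒▒▒
              ░░░░░░░░░░░░░░▒▒▒▒▒▒▒▒▒▒▒
              ░░░░░░░░░░░░░░▒▒▒▒▒▒▒▒▒▒▒
              ░░░░░░░░░░░░░░▒▒▒▒▒▒▒▒▒▒▒
              ░░░░░░░░░░░░░░▒▒▒▒▒▒▒▒▒▒▒
              ░░░░░░░░░░░░░░▒▒▒▒▒▒▒▒▒▒▒
              ░░░░░░░░░░░░░░▒▒▒▒▒▒▒▒▒▒▒
              ░░░░░░░░░░░░░░▒▒▒▒▒▒▒▒▒▒▒
              ░░░░░░░░░░░░░░▒▒▒▒▒▒▒▒▒▒▒
              ░░░░░░░░░░░░░░▒▒▒▒▒▒▒▒▒▒▒
              ░░░░░░░░░░░░░░▒▒▒▒▒▒▒▒▒▒▒
              ░░░░░░░░░░░░░░▒▒▒▒▒▒▒▒▒▒▒
              ░░░░░░░░░░░░░░▒▒▒▒▒▒▒▒▒▒▒
              ░░░░░░░░░░░░░░▒▒▒▒▒▒▒▒▒▒▒
              ░░░░░░░░░░░░░░▒▒▒▒▒▒▒▒▒▒▒
              ░░░░░░░░░░░░░░▒▒▒▒▒▒▒▒▒▒▒
              ░░░░░░░░░░░░░░▒▒▒▒▒▒▒▒▒▒▒


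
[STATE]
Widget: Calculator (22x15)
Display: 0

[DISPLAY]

                     0
┌───┬───┬───┬───┐     
│ 7 │ 8 │ 9 │ ÷ │     
├───┼───┼───┼───┤     
│ 4 │ 5 │ 6 │ × │     
├───┼───┼───┼───┤     
│ 1 │ 2 │ 3 │ - │     
├───┼───┼───┼───┤     
│ 0 │ . │ = │ + │     
├───┼───┼───┼───┤     
│ C │ MC│ MR│ M+│     
└───┴───┴───┴───┘     
                      
                      
                      


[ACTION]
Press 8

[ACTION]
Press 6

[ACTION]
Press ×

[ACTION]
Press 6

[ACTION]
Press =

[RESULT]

                   516
┌───┬───┬───┬───┐     
│ 7 │ 8 │ 9 │ ÷ │     
├───┼───┼───┼───┤     
│ 4 │ 5 │ 6 │ × │     
├───┼───┼───┼───┤     
│ 1 │ 2 │ 3 │ - │     
├───┼───┼───┼───┤     
│ 0 │ . │ = │ + │     
├───┼───┼───┼───┤     
│ C │ MC│ MR│ M+│     
└───┴───┴───┴───┘     
                      
                      
                      


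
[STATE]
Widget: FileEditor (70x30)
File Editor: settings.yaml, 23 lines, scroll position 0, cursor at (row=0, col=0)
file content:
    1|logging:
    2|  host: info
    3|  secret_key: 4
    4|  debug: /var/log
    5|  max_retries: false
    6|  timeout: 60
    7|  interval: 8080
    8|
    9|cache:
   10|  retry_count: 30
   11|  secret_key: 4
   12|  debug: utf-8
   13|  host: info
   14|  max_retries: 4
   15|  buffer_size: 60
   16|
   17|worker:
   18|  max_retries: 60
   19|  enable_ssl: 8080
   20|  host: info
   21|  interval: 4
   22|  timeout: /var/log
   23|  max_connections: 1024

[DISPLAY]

█ogging:                                                             ▲
  host: info                                                         █
  secret_key: 4                                                      ░
  debug: /var/log                                                    ░
  max_retries: false                                                 ░
  timeout: 60                                                        ░
  interval: 8080                                                     ░
                                                                     ░
cache:                                                               ░
  retry_count: 30                                                    ░
  secret_key: 4                                                      ░
  debug: utf-8                                                       ░
  host: info                                                         ░
  max_retries: 4                                                     ░
  buffer_size: 60                                                    ░
                                                                     ░
worker:                                                              ░
  max_retries: 60                                                    ░
  enable_ssl: 8080                                                   ░
  host: info                                                         ░
  interval: 4                                                        ░
  timeout: /var/log                                                  ░
  max_connections: 1024                                              ░
                                                                     ░
                                                                     ░
                                                                     ░
                                                                     ░
                                                                     ░
                                                                     ░
                                                                     ▼


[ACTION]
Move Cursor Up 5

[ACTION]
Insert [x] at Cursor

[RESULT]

x█ogging:                                                            ▲
  host: info                                                         █
  secret_key: 4                                                      ░
  debug: /var/log                                                    ░
  max_retries: false                                                 ░
  timeout: 60                                                        ░
  interval: 8080                                                     ░
                                                                     ░
cache:                                                               ░
  retry_count: 30                                                    ░
  secret_key: 4                                                      ░
  debug: utf-8                                                       ░
  host: info                                                         ░
  max_retries: 4                                                     ░
  buffer_size: 60                                                    ░
                                                                     ░
worker:                                                              ░
  max_retries: 60                                                    ░
  enable_ssl: 8080                                                   ░
  host: info                                                         ░
  interval: 4                                                        ░
  timeout: /var/log                                                  ░
  max_connections: 1024                                              ░
                                                                     ░
                                                                     ░
                                                                     ░
                                                                     ░
                                                                     ░
                                                                     ░
                                                                     ▼


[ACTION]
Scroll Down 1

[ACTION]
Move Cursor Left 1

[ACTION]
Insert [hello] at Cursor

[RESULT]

hello█logging:                                                       ▲
  host: info                                                         █
  secret_key: 4                                                      ░
  debug: /var/log                                                    ░
  max_retries: false                                                 ░
  timeout: 60                                                        ░
  interval: 8080                                                     ░
                                                                     ░
cache:                                                               ░
  retry_count: 30                                                    ░
  secret_key: 4                                                      ░
  debug: utf-8                                                       ░
  host: info                                                         ░
  max_retries: 4                                                     ░
  buffer_size: 60                                                    ░
                                                                     ░
worker:                                                              ░
  max_retries: 60                                                    ░
  enable_ssl: 8080                                                   ░
  host: info                                                         ░
  interval: 4                                                        ░
  timeout: /var/log                                                  ░
  max_connections: 1024                                              ░
                                                                     ░
                                                                     ░
                                                                     ░
                                                                     ░
                                                                     ░
                                                                     ░
                                                                     ▼


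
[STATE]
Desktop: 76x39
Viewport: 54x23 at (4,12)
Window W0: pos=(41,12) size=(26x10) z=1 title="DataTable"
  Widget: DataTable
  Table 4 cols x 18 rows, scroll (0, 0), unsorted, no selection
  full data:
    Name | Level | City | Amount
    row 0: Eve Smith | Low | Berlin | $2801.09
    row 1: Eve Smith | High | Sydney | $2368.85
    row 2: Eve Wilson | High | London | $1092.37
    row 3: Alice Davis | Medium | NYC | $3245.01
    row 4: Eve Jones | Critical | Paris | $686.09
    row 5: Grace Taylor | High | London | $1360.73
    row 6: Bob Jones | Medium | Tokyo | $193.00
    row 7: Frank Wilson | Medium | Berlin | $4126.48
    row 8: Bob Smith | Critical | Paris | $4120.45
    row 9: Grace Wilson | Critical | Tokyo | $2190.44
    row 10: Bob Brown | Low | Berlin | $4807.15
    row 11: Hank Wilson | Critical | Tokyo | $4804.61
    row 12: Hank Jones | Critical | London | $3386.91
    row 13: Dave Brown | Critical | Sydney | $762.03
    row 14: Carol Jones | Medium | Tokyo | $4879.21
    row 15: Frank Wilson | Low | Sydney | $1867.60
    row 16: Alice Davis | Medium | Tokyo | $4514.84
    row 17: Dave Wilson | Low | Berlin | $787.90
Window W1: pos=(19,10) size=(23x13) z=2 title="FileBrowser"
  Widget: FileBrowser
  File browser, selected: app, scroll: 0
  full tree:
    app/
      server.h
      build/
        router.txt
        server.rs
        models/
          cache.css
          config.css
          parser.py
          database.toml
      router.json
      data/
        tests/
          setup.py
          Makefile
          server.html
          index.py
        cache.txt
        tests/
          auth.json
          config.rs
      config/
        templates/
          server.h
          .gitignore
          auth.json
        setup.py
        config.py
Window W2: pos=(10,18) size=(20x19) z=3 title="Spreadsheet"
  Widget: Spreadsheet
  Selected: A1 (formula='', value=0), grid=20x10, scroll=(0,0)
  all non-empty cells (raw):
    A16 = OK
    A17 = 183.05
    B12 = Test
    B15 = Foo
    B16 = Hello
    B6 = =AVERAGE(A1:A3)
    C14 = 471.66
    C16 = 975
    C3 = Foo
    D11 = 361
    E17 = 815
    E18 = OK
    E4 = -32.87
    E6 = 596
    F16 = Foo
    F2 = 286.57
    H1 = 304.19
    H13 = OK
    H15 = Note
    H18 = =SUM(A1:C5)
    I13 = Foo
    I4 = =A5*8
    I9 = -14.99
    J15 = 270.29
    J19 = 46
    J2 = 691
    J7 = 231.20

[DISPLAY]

               ┠─────────────────────┨━━━━━━━━━━━━━━━━
               ┃> [-] app/           ┃ DataTable      
               ┃    server.h         ┃────────────────
               ┃    [+] build/       ┃Name        │Lev
               ┃    router.json      ┃────────────┼───
               ┃    [+] data/        ┃Eve Smith   │Low
      ┏━━━━━━━━━━━━━━━━━━┓nfig/      ┃Eve Smith   │Hig
      ┃ Spreadsheet      ┃           ┃Eve Wilson  │Hig
      ┠──────────────────┨           ┃Alice Davis │Med
      ┃A1:               ┃           ┃━━━━━━━━━━━━━━━━
      ┃       A       B  ┃━━━━━━━━━━━┛                
      ┃------------------┃                            
      ┃  1      [0]      ┃                            
      ┃  2        0      ┃                            
      ┃  3        0      ┃                            
      ┃  4        0      ┃                            
      ┃  5        0      ┃                            
      ┃  6        0      ┃                            
      ┃  7        0      ┃                            
      ┃  8        0      ┃                            
      ┃  9        0      ┃                            
      ┃ 10        0      ┃                            
      ┃ 11        0      ┃                            


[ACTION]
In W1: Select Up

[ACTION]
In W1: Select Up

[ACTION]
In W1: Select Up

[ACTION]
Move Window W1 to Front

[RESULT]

               ┠─────────────────────┨━━━━━━━━━━━━━━━━
               ┃> [-] app/           ┃ DataTable      
               ┃    server.h         ┃────────────────
               ┃    [+] build/       ┃Name        │Lev
               ┃    router.json      ┃────────────┼───
               ┃    [+] data/        ┃Eve Smith   │Low
      ┏━━━━━━━━┃    [+] config/      ┃Eve Smith   │Hig
      ┃ Spreads┃                     ┃Eve Wilson  │Hig
      ┠────────┃                     ┃Alice Davis │Med
      ┃A1:     ┃                     ┃━━━━━━━━━━━━━━━━
      ┃       A┗━━━━━━━━━━━━━━━━━━━━━┛                
      ┃------------------┃                            
      ┃  1      [0]      ┃                            
      ┃  2        0      ┃                            
      ┃  3        0      ┃                            
      ┃  4        0      ┃                            
      ┃  5        0      ┃                            
      ┃  6        0      ┃                            
      ┃  7        0      ┃                            
      ┃  8        0      ┃                            
      ┃  9        0      ┃                            
      ┃ 10        0      ┃                            
      ┃ 11        0      ┃                            


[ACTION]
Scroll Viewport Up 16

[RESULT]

                                                      
                                                      
                                                      
                                                      
                                                      
                                                      
                                                      
                                                      
                                                      
                                                      
               ┏━━━━━━━━━━━━━━━━━━━━━┓                
               ┃ FileBrowser         ┃                
               ┠─────────────────────┨━━━━━━━━━━━━━━━━
               ┃> [-] app/           ┃ DataTable      
               ┃    server.h         ┃────────────────
               ┃    [+] build/       ┃Name        │Lev
               ┃    router.json      ┃────────────┼───
               ┃    [+] data/        ┃Eve Smith   │Low
      ┏━━━━━━━━┃    [+] config/      ┃Eve Smith   │Hig
      ┃ Spreads┃                     ┃Eve Wilson  │Hig
      ┠────────┃                     ┃Alice Davis │Med
      ┃A1:     ┃                     ┃━━━━━━━━━━━━━━━━
      ┃       A┗━━━━━━━━━━━━━━━━━━━━━┛                
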